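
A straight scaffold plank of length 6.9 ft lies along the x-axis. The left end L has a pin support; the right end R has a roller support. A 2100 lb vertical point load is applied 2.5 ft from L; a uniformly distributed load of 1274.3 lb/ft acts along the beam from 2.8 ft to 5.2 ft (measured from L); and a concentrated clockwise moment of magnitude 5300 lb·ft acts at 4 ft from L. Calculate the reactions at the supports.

Resultant of the distributed load: 1274.3 × 2.4 = 3058.32 lb at 4 ft from L.
Moments about L: R_y·6.9 − 2100·2.5 − (1274.3·2.4)·4 − 5300 = 0 → R_y = 22783.28/6.9 = 3301.92 ≈ 3302 lb.
ΣF_y = 0: L_y + 3301.92 − 2100 − 1274.3·2.4 = 0 → L_y = 1856 lb.
ΣF_x = 0: no horizontal applied forces, so L_x = 0.

L_x = 0, L_y = 1856 lb, R_y = 3302 lb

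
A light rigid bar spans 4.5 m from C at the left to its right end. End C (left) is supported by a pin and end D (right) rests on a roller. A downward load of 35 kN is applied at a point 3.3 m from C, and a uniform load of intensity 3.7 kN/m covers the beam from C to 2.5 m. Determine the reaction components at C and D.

Resultant of the distributed load: 3.7 × 2.5 = 9.25 kN at 1.25 m from C.
ΣM about C: D_y·4.5 − 35·3.3 − (3.7·2.5)·1.25 = 0 → D_y = 127.0625/4.5 = 28.2361 ≈ 28.24 kN.
ΣF_y = 0: C_y + 28.2361 − 35 − 3.7·2.5 = 0 → C_y = 16.01 kN.
ΣF_x = 0: no horizontal applied forces, so C_x = 0.

C_x = 0, C_y = 16.01 kN, D_y = 28.24 kN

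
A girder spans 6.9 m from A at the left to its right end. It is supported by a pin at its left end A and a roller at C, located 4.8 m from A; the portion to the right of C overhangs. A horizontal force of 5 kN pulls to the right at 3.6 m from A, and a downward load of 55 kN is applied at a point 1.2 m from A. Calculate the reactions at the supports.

Moments about A: C_y·4.8 − 55·1.2 = 0 → C_y = 66/4.8 = 13.75 kN.
ΣF_y = 0: A_y + 13.75 − 55 = 0 → A_y = 41.25 kN.
ΣF_x = 0: A_x + 5 = 0 → A_x = -5.000 kN.

A_x = -5.000 kN, A_y = 41.25 kN, C_y = 13.75 kN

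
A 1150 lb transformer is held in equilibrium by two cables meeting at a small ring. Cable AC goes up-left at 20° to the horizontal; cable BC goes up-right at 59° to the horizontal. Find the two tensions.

ΣF_x = 0: −T_AC·cos20° + T_BC·cos59° = 0 → T_BC = 1.82451·T_AC.
ΣF_y = 0: T_AC·sin20° + T_BC·sin59° = 1150.
Substitute: T_AC·(0.34202 + 1.82451·0.857167) = 1150 → T_AC = 603.38 ≈ 603.4 lb.
Then T_BC = 1.82451 × 603.38 = 1101 lb.

T_AC = 603.4 lb, T_BC = 1101 lb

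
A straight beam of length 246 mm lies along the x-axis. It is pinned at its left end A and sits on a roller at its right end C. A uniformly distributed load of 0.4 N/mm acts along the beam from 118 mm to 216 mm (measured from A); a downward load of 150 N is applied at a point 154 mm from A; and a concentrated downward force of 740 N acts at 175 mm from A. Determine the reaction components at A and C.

A_x = 0, A_y = 282.3 N, C_y = 646.9 N

Resultant of the distributed load: 0.4 × 98 = 39.2 N at 167 mm from A.
Taking moments about A: C_y·246 − (0.4·98)·167 − 150·154 − 740·175 = 0 → C_y = 159146.4/246 = 646.937 ≈ 646.9 N.
ΣF_y = 0: A_y + 646.937 − 0.4·98 − 150 − 740 = 0 → A_y = 282.3 N.
ΣF_x = 0: no horizontal applied forces, so A_x = 0.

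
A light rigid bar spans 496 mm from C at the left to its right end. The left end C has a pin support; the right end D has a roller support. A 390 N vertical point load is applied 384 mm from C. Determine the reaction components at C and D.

C_x = 0, C_y = 88.06 N, D_y = 301.9 N

Moments about C: D_y·496 − 390·384 = 0 → D_y = 149760/496 = 301.935 ≈ 301.9 N.
ΣF_y = 0: C_y + 301.935 − 390 = 0 → C_y = 88.06 N.
ΣF_x = 0: no horizontal applied forces, so C_x = 0.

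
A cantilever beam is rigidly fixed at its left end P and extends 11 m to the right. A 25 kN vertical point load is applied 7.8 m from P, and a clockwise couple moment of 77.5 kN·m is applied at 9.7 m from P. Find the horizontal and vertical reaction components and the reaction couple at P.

ΣF_x = 0: P_x = 0.
ΣF_y = 0: P_y − 25 = 0 → P_y = 25.00 kN.
ΣM about P: M_P − 25·7.8 − 77.5 = 0 → M_P = 272.5 kN·m.

P_x = 0, P_y = 25.00 kN, M_P = 272.5 kN·m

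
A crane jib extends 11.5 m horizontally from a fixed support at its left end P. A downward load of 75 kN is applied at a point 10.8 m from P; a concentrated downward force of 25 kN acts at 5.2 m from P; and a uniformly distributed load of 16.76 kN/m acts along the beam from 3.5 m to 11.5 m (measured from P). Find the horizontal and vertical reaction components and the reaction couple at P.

Resultant of the distributed load: 16.76 × 8 = 134.08 kN at 7.5 m from P.
ΣF_x = 0: P_x = 0.
ΣF_y = 0: P_y − 75 − 25 − 16.76·8 = 0 → P_y = 234.1 kN.
ΣM about P: M_P − 75·10.8 − 25·5.2 − (16.76·8)·7.5 = 0 → M_P = 1946 kN·m.

P_x = 0, P_y = 234.1 kN, M_P = 1946 kN·m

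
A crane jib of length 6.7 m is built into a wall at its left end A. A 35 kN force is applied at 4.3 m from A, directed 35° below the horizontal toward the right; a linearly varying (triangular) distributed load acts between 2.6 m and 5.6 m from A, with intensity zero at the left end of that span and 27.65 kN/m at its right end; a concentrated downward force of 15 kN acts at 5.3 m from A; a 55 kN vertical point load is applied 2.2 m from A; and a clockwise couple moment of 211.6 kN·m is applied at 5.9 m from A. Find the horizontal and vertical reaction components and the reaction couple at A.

Resultant of the triangular load: ½ × 27.65 × 3 = 41.475 kN, acting at 4.6 m from A (one-third of the span from the peak).
ΣF_x = 0: A_x + 35·cos35° = 0 → A_x = -28.67 kN.
ΣF_y = 0: A_y − 35·sin35° − ½·27.65·3 − 15 − 55 = 0 → A_y = 131.6 kN.
ΣM about A: M_A − 35·sin35°·4.3 − (½·27.65·3)·4.6 − 15·5.3 − 55·2.2 − 211.6 = 0 → M_A = 689.2 kN·m.

A_x = -28.67 kN, A_y = 131.6 kN, M_A = 689.2 kN·m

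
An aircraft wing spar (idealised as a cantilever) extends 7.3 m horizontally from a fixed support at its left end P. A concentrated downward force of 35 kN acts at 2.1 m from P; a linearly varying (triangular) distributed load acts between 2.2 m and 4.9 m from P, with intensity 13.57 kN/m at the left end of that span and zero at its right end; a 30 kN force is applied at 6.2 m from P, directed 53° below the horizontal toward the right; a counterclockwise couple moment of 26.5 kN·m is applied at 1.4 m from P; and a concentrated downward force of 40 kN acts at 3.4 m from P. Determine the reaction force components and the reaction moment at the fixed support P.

Resultant of the triangular load: ½ × 13.57 × 2.7 = 18.3195 kN, acting at 3.1 m from P (one-third of the span from the peak).
ΣF_x = 0: P_x + 30·cos53° = 0 → P_x = -18.05 kN.
ΣF_y = 0: P_y − 35 − ½·13.57·2.7 − 30·sin53° − 40 = 0 → P_y = 117.3 kN.
ΣM about P: M_P − 35·2.1 − (½·13.57·2.7)·3.1 − 30·sin53°·6.2 + 26.5 − 40·3.4 = 0 → M_P = 388.3 kN·m.

P_x = -18.05 kN, P_y = 117.3 kN, M_P = 388.3 kN·m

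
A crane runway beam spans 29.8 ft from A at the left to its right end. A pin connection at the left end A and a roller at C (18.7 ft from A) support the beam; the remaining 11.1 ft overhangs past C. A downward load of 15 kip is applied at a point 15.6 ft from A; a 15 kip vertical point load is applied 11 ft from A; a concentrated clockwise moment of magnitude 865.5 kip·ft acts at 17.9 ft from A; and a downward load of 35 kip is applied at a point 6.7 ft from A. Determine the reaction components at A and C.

A_x = 0, A_y = -15.16 kip, C_y = 80.16 kip

ΣM about A: C_y·18.7 − 15·15.6 − 15·11 − 865.5 − 35·6.7 = 0 → C_y = 1499/18.7 = 80.1604 ≈ 80.16 kip.
ΣF_y = 0: A_y + 80.1604 − 15 − 15 − 35 = 0 → A_y = -15.16 kip.
ΣF_x = 0: no horizontal applied forces, so A_x = 0.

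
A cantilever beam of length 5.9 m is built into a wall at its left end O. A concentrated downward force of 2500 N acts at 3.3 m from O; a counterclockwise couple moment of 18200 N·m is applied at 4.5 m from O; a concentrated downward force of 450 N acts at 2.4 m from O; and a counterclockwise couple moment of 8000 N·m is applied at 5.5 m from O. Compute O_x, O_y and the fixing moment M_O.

O_x = 0, O_y = 2950 N, M_O = -16870 N·m

ΣF_x = 0: O_x = 0.
ΣF_y = 0: O_y − 2500 − 450 = 0 → O_y = 2950 N.
ΣM about O: M_O − 2500·3.3 + 18200 − 450·2.4 + 8000 = 0 → M_O = -16870 N·m.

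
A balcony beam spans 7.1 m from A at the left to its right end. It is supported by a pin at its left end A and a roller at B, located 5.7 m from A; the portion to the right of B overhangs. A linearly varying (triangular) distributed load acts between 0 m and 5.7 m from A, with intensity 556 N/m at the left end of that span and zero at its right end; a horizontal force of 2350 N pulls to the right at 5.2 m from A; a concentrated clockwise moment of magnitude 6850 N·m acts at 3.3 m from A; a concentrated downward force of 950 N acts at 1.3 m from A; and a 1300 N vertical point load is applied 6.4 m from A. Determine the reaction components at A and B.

Resultant of the triangular load: ½ × 556 × 5.7 = 1584.6 N, acting at 1.9 m from A (one-third of the span from the peak).
ΣM about A: B_y·5.7 − (½·556·5.7)·1.9 − 6850 − 950·1.3 − 1300·6.4 = 0 → B_y = 19415.74/5.7 = 3406.27 ≈ 3406 N.
ΣF_y = 0: A_y + 3406.27 − ½·556·5.7 − 950 − 1300 = 0 → A_y = 428.3 N.
ΣF_x = 0: A_x + 2350 = 0 → A_x = -2350 N.

A_x = -2350 N, A_y = 428.3 N, B_y = 3406 N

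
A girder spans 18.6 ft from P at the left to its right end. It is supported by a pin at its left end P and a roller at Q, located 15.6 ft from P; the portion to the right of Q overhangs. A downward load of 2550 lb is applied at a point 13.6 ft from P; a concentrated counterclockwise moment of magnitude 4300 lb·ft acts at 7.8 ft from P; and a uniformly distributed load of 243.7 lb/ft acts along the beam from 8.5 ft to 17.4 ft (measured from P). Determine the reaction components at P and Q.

P_x = 0, P_y = 971.0 lb, Q_y = 3748 lb

Resultant of the distributed load: 243.7 × 8.9 = 2168.93 lb at 12.95 ft from P.
Taking moments about P: Q_y·15.6 − 2550·13.6 + 4300 − (243.7·8.9)·12.95 = 0 → Q_y = 58467.6435/15.6 = 3747.93 ≈ 3748 lb.
ΣF_y = 0: P_y + 3747.93 − 2550 − 243.7·8.9 = 0 → P_y = 971.0 lb.
ΣF_x = 0: no horizontal applied forces, so P_x = 0.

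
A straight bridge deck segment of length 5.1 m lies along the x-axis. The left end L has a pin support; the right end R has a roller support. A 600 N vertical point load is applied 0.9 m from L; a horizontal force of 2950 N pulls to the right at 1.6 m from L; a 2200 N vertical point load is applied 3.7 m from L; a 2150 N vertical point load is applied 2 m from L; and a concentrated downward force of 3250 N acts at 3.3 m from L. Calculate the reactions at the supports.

ΣM about L: R_y·5.1 − 600·0.9 − 2200·3.7 − 2150·2 − 3250·3.3 = 0 → R_y = 23705/5.1 = 4648.04 ≈ 4648 N.
ΣF_y = 0: L_y + 4648.04 − 600 − 2200 − 2150 − 3250 = 0 → L_y = 3552 N.
ΣF_x = 0: L_x + 2950 = 0 → L_x = -2950 N.

L_x = -2950 N, L_y = 3552 N, R_y = 4648 N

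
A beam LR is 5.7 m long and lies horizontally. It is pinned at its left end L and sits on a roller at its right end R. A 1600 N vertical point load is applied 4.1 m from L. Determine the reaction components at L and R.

Taking moments about L: R_y·5.7 − 1600·4.1 = 0 → R_y = 6560/5.7 = 1150.88 ≈ 1151 N.
ΣF_y = 0: L_y + 1150.88 − 1600 = 0 → L_y = 449.1 N.
ΣF_x = 0: no horizontal applied forces, so L_x = 0.

L_x = 0, L_y = 449.1 N, R_y = 1151 N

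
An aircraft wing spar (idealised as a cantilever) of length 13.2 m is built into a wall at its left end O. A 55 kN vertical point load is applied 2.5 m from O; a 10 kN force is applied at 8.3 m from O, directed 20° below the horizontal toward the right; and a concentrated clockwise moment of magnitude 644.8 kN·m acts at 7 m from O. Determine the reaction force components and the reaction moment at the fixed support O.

ΣF_x = 0: O_x + 10·cos20° = 0 → O_x = -9.397 kN.
ΣF_y = 0: O_y − 55 − 10·sin20° = 0 → O_y = 58.42 kN.
ΣM about O: M_O − 55·2.5 − 10·sin20°·8.3 − 644.8 = 0 → M_O = 810.7 kN·m.

O_x = -9.397 kN, O_y = 58.42 kN, M_O = 810.7 kN·m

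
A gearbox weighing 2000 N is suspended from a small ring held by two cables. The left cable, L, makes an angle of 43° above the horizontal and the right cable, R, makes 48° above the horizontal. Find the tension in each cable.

ΣF_x = 0: −T_L·cos43° + T_R·cos48° = 0 → T_R = 1.09299·T_L.
ΣF_y = 0: T_L·sin43° + T_R·sin48° = 2000.
Substitute: T_L·(0.681998 + 1.09299·0.743145) = 2000 → T_L = 1338.47 ≈ 1338 N.
Then T_R = 1.09299 × 1338.47 = 1463 N.

T_L = 1338 N, T_R = 1463 N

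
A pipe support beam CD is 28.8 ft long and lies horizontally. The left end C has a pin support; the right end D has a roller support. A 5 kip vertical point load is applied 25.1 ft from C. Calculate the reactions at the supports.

Moments about C: D_y·28.8 − 5·25.1 = 0 → D_y = 125.5/28.8 = 4.35764 ≈ 4.358 kip.
ΣF_y = 0: C_y + 4.35764 − 5 = 0 → C_y = 0.6424 kip.
ΣF_x = 0: no horizontal applied forces, so C_x = 0.

C_x = 0, C_y = 0.6424 kip, D_y = 4.358 kip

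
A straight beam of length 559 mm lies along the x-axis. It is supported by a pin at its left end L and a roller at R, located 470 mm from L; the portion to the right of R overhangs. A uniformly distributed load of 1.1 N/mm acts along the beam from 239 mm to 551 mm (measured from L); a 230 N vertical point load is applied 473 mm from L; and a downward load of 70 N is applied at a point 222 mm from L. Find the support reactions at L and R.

L_x = 0, L_y = 90.23 N, R_y = 553.0 N

Resultant of the distributed load: 1.1 × 312 = 343.2 N at 395 mm from L.
Taking moments about L: R_y·470 − (1.1·312)·395 − 230·473 − 70·222 = 0 → R_y = 259894/470 = 552.966 ≈ 553.0 N.
ΣF_y = 0: L_y + 552.966 − 1.1·312 − 230 − 70 = 0 → L_y = 90.23 N.
ΣF_x = 0: no horizontal applied forces, so L_x = 0.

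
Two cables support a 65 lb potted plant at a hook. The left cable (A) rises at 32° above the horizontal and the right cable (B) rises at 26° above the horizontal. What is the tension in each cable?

T_A = 68.89 lb, T_B = 65.00 lb

ΣF_x = 0: −T_A·cos32° + T_B·cos26° = 0 → T_B = 0.94354·T_A.
ΣF_y = 0: T_A·sin32° + T_B·sin26° = 65.
Substitute: T_A·(0.529919 + 0.94354·0.438371) = 65 → T_A = 68.8895 ≈ 68.89 lb.
Then T_B = 0.94354 × 68.8895 = 65.00 lb.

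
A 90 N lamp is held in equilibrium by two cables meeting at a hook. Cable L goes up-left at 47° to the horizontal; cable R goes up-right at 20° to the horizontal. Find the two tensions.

T_L = 91.88 N, T_R = 66.68 N

ΣF_x = 0: −T_L·cos47° + T_R·cos20° = 0 → T_R = 0.725767·T_L.
ΣF_y = 0: T_L·sin47° + T_R·sin20° = 90.
Substitute: T_L·(0.731354 + 0.725767·0.34202) = 90 → T_L = 91.876 ≈ 91.88 N.
Then T_R = 0.725767 × 91.876 = 66.68 N.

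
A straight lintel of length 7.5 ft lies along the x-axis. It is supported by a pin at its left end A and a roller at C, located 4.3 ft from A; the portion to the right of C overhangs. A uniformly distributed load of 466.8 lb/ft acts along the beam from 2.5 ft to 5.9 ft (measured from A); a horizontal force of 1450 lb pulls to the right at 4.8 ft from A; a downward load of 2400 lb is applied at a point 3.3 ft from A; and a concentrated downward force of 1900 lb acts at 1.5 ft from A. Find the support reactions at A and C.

Resultant of the distributed load: 466.8 × 3.4 = 1587.12 lb at 4.2 ft from A.
ΣM about A: C_y·4.3 − (466.8·3.4)·4.2 − 2400·3.3 − 1900·1.5 = 0 → C_y = 17435.904/4.3 = 4054.86 ≈ 4055 lb.
ΣF_y = 0: A_y + 4054.86 − 466.8·3.4 − 2400 − 1900 = 0 → A_y = 1832 lb.
ΣF_x = 0: A_x + 1450 = 0 → A_x = -1450 lb.

A_x = -1450 lb, A_y = 1832 lb, C_y = 4055 lb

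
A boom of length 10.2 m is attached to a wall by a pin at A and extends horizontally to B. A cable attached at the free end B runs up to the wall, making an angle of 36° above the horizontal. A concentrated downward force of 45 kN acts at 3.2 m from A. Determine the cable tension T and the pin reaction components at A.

ΣM about A: T·sin36°·10.2 − 45·3.2 = 0 → T = 144/(10.2·0.587785) = 24.0184 ≈ 24.02 kN.
ΣF_x = 0: A_x − T·cos36° = 0 → A_x = 24.0184 × 0.809017 = 19.43 kN.
ΣF_y = 0: A_y + T·sin36° − 45 = 0 → A_y = 45 − 24.0184 × 0.587785 = 30.88 kN.

T = 24.02 kN, A_x = 19.43 kN, A_y = 30.88 kN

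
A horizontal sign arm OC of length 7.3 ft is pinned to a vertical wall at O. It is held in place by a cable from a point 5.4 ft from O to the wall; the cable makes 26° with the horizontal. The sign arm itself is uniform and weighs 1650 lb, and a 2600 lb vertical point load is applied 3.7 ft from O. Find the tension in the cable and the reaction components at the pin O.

ΣM about O: T·sin26°·5.4 − 1650·3.65 − 2600·3.7 = 0 → T = 15642.5/(5.4·0.438371) = 6608.01 ≈ 6608 lb.
ΣF_x = 0: O_x − T·cos26° = 0 → O_x = 6608.01 × 0.898794 = 5939 lb.
ΣF_y = 0: O_y + T·sin26° − 1650 − 2600 = 0 → O_y = 4250 − 6608.01 × 0.438371 = 1353 lb.

T = 6608 lb, O_x = 5939 lb, O_y = 1353 lb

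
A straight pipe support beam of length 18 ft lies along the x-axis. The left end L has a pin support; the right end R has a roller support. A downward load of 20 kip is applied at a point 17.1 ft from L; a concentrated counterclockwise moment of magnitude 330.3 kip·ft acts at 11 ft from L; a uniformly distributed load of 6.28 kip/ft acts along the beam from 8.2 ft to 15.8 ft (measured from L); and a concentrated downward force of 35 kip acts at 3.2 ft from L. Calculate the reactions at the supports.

L_x = 0, L_y = 64.04 kip, R_y = 38.69 kip

Resultant of the distributed load: 6.28 × 7.6 = 47.728 kip at 12 ft from L.
ΣM about L: R_y·18 − 20·17.1 + 330.3 − (6.28·7.6)·12 − 35·3.2 = 0 → R_y = 696.436/18 = 38.6909 ≈ 38.69 kip.
ΣF_y = 0: L_y + 38.6909 − 20 − 6.28·7.6 − 35 = 0 → L_y = 64.04 kip.
ΣF_x = 0: no horizontal applied forces, so L_x = 0.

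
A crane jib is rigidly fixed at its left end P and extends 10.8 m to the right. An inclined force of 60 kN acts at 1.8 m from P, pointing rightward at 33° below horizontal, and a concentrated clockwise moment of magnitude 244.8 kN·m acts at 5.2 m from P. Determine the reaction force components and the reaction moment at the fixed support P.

ΣF_x = 0: P_x + 60·cos33° = 0 → P_x = -50.32 kN.
ΣF_y = 0: P_y − 60·sin33° = 0 → P_y = 32.68 kN.
ΣM about P: M_P − 60·sin33°·1.8 − 244.8 = 0 → M_P = 303.6 kN·m.

P_x = -50.32 kN, P_y = 32.68 kN, M_P = 303.6 kN·m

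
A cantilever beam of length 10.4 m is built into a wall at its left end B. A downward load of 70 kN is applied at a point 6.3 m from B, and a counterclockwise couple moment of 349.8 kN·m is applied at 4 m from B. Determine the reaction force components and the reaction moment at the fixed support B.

B_x = 0, B_y = 70.00 kN, M_B = 91.20 kN·m

ΣF_x = 0: B_x = 0.
ΣF_y = 0: B_y − 70 = 0 → B_y = 70.00 kN.
ΣM about B: M_B − 70·6.3 + 349.8 = 0 → M_B = 91.20 kN·m.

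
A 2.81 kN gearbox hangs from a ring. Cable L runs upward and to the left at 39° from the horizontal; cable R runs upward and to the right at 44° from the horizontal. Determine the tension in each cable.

ΣF_x = 0: −T_L·cos39° + T_R·cos44° = 0 → T_R = 1.08036·T_L.
ΣF_y = 0: T_L·sin39° + T_R·sin44° = 2.81.
Substitute: T_L·(0.62932 + 1.08036·0.694658) = 2.81 → T_L = 2.03653 ≈ 2.037 kN.
Then T_R = 1.08036 × 2.03653 = 2.200 kN.

T_L = 2.037 kN, T_R = 2.200 kN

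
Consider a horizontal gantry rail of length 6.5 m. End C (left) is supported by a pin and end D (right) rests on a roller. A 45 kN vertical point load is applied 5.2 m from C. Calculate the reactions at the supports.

ΣM about C: D_y·6.5 − 45·5.2 = 0 → D_y = 234/6.5 = 36.00 kN.
ΣF_y = 0: C_y + 36 − 45 = 0 → C_y = 9.000 kN.
ΣF_x = 0: no horizontal applied forces, so C_x = 0.

C_x = 0, C_y = 9.000 kN, D_y = 36.00 kN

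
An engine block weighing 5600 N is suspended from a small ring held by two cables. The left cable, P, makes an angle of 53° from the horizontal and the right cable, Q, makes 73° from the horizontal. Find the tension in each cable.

T_P = 2024 N, T_Q = 4166 N

ΣF_x = 0: −T_P·cos53° + T_Q·cos73° = 0 → T_Q = 2.05839·T_P.
ΣF_y = 0: T_P·sin53° + T_Q·sin73° = 5600.
Substitute: T_P·(0.798636 + 2.05839·0.956305) = 5600 → T_P = 2023.79 ≈ 2024 N.
Then T_Q = 2.05839 × 2023.79 = 4166 N.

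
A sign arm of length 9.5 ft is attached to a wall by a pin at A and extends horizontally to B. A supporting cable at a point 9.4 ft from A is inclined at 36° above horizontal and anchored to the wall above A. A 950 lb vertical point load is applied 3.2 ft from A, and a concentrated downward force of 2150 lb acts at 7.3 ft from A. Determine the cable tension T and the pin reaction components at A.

ΣM about A: T·sin36°·9.4 − 950·3.2 − 2150·7.3 = 0 → T = 18735/(9.4·0.587785) = 3390.84 ≈ 3391 lb.
ΣF_x = 0: A_x − T·cos36° = 0 → A_x = 3390.84 × 0.809017 = 2743 lb.
ΣF_y = 0: A_y + T·sin36° − 950 − 2150 = 0 → A_y = 3100 − 3390.84 × 0.587785 = 1107 lb.

T = 3391 lb, A_x = 2743 lb, A_y = 1107 lb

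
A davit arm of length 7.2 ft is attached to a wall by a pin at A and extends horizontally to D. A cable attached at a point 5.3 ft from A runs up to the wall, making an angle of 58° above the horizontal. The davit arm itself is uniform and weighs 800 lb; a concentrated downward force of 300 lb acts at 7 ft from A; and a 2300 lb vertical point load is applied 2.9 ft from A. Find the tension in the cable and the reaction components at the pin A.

T = 2592 lb, A_x = 1374 lb, A_y = 1202 lb

ΣM about A: T·sin58°·5.3 − 800·3.6 − 300·7 − 2300·2.9 = 0 → T = 11650/(5.3·0.848048) = 2591.97 ≈ 2592 lb.
ΣF_x = 0: A_x − T·cos58° = 0 → A_x = 2591.97 × 0.529919 = 1374 lb.
ΣF_y = 0: A_y + T·sin58° − 800 − 300 − 2300 = 0 → A_y = 3400 − 2591.97 × 0.848048 = 1202 lb.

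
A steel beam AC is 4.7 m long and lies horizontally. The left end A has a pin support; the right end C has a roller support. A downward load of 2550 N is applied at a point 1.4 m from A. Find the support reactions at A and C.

Taking moments about A: C_y·4.7 − 2550·1.4 = 0 → C_y = 3570/4.7 = 759.574 ≈ 759.6 N.
ΣF_y = 0: A_y + 759.574 − 2550 = 0 → A_y = 1790 N.
ΣF_x = 0: no horizontal applied forces, so A_x = 0.

A_x = 0, A_y = 1790 N, C_y = 759.6 N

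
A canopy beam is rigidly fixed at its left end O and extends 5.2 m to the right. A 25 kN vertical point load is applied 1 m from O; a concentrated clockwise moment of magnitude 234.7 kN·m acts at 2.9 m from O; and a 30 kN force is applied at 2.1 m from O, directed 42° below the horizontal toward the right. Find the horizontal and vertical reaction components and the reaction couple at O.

ΣF_x = 0: O_x + 30·cos42° = 0 → O_x = -22.29 kN.
ΣF_y = 0: O_y − 25 − 30·sin42° = 0 → O_y = 45.07 kN.
ΣM about O: M_O − 25·1 − 234.7 − 30·sin42°·2.1 = 0 → M_O = 301.9 kN·m.

O_x = -22.29 kN, O_y = 45.07 kN, M_O = 301.9 kN·m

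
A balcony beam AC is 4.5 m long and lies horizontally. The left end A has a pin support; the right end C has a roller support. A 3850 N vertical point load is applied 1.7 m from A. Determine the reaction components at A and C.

Taking moments about A: C_y·4.5 − 3850·1.7 = 0 → C_y = 6545/4.5 = 1454.44 ≈ 1454 N.
ΣF_y = 0: A_y + 1454.44 − 3850 = 0 → A_y = 2396 N.
ΣF_x = 0: no horizontal applied forces, so A_x = 0.

A_x = 0, A_y = 2396 N, C_y = 1454 N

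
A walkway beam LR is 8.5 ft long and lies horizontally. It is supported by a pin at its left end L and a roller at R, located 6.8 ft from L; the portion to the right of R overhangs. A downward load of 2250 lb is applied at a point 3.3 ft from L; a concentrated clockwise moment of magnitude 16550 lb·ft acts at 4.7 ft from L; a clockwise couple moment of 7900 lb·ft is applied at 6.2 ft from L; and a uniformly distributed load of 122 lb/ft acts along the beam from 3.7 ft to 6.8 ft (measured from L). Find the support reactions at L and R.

L_x = 0, L_y = -2351 lb, R_y = 4979 lb

Resultant of the distributed load: 122 × 3.1 = 378.2 lb at 5.25 ft from L.
Taking moments about L: R_y·6.8 − 2250·3.3 − 16550 − 7900 − (122·3.1)·5.25 = 0 → R_y = 33860.55/6.8 = 4979.49 ≈ 4979 lb.
ΣF_y = 0: L_y + 4979.49 − 2250 − 122·3.1 = 0 → L_y = -2351 lb.
ΣF_x = 0: no horizontal applied forces, so L_x = 0.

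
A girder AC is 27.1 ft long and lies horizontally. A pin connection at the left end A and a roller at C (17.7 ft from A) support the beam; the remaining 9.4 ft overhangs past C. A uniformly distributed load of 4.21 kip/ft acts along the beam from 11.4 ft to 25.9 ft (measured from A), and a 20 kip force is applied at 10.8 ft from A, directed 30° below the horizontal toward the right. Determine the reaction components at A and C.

A_x = -17.32 kip, A_y = 0.6219 kip, C_y = 70.42 kip

Resultant of the distributed load: 4.21 × 14.5 = 61.045 kip at 18.65 ft from A.
ΣM about A: C_y·17.7 − (4.21·14.5)·18.65 − 20·sin30°·10.8 = 0 → C_y = 1246.48925/17.7 = 70.4231 ≈ 70.42 kip.
ΣF_y = 0: A_y + 70.4231 − 4.21·14.5 − 20·sin30° = 0 → A_y = 0.6219 kip.
ΣF_x = 0: A_x + 20·cos30° = 0 → A_x = -17.32 kip.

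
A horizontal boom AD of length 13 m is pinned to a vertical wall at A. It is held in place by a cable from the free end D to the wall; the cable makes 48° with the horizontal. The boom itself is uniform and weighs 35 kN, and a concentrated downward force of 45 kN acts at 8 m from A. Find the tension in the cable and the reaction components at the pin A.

T = 60.81 kN, A_x = 40.69 kN, A_y = 34.81 kN

ΣM about A: T·sin48°·13 − 35·6.5 − 45·8 = 0 → T = 587.5/(13·0.743145) = 60.8122 ≈ 60.81 kN.
ΣF_x = 0: A_x − T·cos48° = 0 → A_x = 60.8122 × 0.669131 = 40.69 kN.
ΣF_y = 0: A_y + T·sin48° − 35 − 45 = 0 → A_y = 80 − 60.8122 × 0.743145 = 34.81 kN.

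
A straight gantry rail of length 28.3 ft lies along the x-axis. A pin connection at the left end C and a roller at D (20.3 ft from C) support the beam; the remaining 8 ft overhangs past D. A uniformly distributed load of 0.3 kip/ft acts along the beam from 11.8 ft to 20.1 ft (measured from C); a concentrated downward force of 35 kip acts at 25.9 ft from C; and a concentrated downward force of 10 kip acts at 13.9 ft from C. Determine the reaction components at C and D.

C_x = 0, C_y = -5.969 kip, D_y = 53.46 kip

Resultant of the distributed load: 0.3 × 8.3 = 2.49 kip at 15.95 ft from C.
Moments about C: D_y·20.3 − (0.3·8.3)·15.95 − 35·25.9 − 10·13.9 = 0 → D_y = 1085.2155/20.3 = 53.4589 ≈ 53.46 kip.
ΣF_y = 0: C_y + 53.4589 − 0.3·8.3 − 35 − 10 = 0 → C_y = -5.969 kip.
ΣF_x = 0: no horizontal applied forces, so C_x = 0.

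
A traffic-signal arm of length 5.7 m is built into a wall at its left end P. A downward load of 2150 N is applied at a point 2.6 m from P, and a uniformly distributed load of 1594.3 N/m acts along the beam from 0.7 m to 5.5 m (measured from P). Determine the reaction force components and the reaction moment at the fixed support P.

P_x = 0, P_y = 9803 N, M_P = 29310 N·m

Resultant of the distributed load: 1594.3 × 4.8 = 7652.64 N at 3.1 m from P.
ΣF_x = 0: P_x = 0.
ΣF_y = 0: P_y − 2150 − 1594.3·4.8 = 0 → P_y = 9803 N.
ΣM about P: M_P − 2150·2.6 − (1594.3·4.8)·3.1 = 0 → M_P = 29310 N·m.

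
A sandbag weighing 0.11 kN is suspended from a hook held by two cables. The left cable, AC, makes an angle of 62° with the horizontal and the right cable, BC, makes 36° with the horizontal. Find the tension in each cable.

ΣF_x = 0: −T_AC·cos62° + T_BC·cos36° = 0 → T_BC = 0.580299·T_AC.
ΣF_y = 0: T_AC·sin62° + T_BC·sin36° = 0.11.
Substitute: T_AC·(0.882948 + 0.580299·0.587785) = 0.11 → T_AC = 0.0898664 ≈ 0.08987 kN.
Then T_BC = 0.580299 × 0.0898664 = 0.05215 kN.

T_AC = 0.08987 kN, T_BC = 0.05215 kN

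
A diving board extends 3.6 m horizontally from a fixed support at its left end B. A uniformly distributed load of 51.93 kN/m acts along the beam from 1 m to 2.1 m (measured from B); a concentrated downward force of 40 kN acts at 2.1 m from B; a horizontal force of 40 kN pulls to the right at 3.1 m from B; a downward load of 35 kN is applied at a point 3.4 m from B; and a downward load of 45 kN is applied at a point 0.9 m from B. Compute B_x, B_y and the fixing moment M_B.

Resultant of the distributed load: 51.93 × 1.1 = 57.123 kN at 1.55 m from B.
ΣF_x = 0: B_x + 40 = 0 → B_x = -40.00 kN.
ΣF_y = 0: B_y − 51.93·1.1 − 40 − 35 − 45 = 0 → B_y = 177.1 kN.
ΣM about B: M_B − (51.93·1.1)·1.55 − 40·2.1 − 35·3.4 − 45·0.9 = 0 → M_B = 332.0 kN·m.

B_x = -40.00 kN, B_y = 177.1 kN, M_B = 332.0 kN·m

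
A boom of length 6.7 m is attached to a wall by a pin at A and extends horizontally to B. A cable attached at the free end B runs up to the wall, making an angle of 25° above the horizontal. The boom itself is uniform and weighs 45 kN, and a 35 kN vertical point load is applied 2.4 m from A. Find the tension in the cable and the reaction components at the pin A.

ΣM about A: T·sin25°·6.7 − 45·3.35 − 35·2.4 = 0 → T = 234.75/(6.7·0.422618) = 82.9054 ≈ 82.91 kN.
ΣF_x = 0: A_x − T·cos25° = 0 → A_x = 82.9054 × 0.906308 = 75.14 kN.
ΣF_y = 0: A_y + T·sin25° − 45 − 35 = 0 → A_y = 80 − 82.9054 × 0.422618 = 44.96 kN.

T = 82.91 kN, A_x = 75.14 kN, A_y = 44.96 kN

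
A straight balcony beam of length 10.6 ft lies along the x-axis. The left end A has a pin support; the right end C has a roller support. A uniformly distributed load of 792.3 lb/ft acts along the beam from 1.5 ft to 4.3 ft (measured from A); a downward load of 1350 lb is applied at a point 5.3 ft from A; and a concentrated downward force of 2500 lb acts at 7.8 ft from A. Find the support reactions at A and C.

Resultant of the distributed load: 792.3 × 2.8 = 2218.44 lb at 2.9 ft from A.
Moments about A: C_y·10.6 − (792.3·2.8)·2.9 − 1350·5.3 − 2500·7.8 = 0 → C_y = 33088.476/10.6 = 3121.55 ≈ 3122 lb.
ΣF_y = 0: A_y + 3121.55 − 792.3·2.8 − 1350 − 2500 = 0 → A_y = 2947 lb.
ΣF_x = 0: no horizontal applied forces, so A_x = 0.

A_x = 0, A_y = 2947 lb, C_y = 3122 lb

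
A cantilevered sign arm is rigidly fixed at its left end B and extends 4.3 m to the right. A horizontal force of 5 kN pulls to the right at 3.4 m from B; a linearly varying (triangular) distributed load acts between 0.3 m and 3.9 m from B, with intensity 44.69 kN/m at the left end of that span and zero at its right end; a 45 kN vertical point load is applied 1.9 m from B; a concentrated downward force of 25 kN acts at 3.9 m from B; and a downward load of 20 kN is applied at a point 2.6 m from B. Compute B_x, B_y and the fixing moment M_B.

B_x = -5.000 kN, B_y = 170.4 kN, M_B = 355.7 kN·m

Resultant of the triangular load: ½ × 44.69 × 3.6 = 80.442 kN, acting at 1.5 m from B (one-third of the span from the peak).
ΣF_x = 0: B_x + 5 = 0 → B_x = -5.000 kN.
ΣF_y = 0: B_y − ½·44.69·3.6 − 45 − 25 − 20 = 0 → B_y = 170.4 kN.
ΣM about B: M_B − (½·44.69·3.6)·1.5 − 45·1.9 − 25·3.9 − 20·2.6 = 0 → M_B = 355.7 kN·m.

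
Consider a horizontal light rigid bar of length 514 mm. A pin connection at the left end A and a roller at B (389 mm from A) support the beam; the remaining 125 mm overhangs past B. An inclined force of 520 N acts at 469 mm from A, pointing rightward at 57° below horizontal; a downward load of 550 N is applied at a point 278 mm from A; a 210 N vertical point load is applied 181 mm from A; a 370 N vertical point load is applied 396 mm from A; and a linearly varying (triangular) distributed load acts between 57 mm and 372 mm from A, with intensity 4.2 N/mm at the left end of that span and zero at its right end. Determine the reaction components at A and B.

A_x = -283.2 N, A_y = 558.9 N, B_y = 1669 N

Resultant of the triangular load: ½ × 4.2 × 315 = 661.5 N, acting at 162 mm from A (one-third of the span from the peak).
Taking moments about A: B_y·389 − 520·sin57°·469 − 550·278 − 210·181 − 370·396 − (½·4.2·315)·162 = 0 → B_y = 649128/389 = 1668.71 ≈ 1669 N.
ΣF_y = 0: A_y + 1668.71 − 520·sin57° − 550 − 210 − 370 − ½·4.2·315 = 0 → A_y = 558.9 N.
ΣF_x = 0: A_x + 520·cos57° = 0 → A_x = -283.2 N.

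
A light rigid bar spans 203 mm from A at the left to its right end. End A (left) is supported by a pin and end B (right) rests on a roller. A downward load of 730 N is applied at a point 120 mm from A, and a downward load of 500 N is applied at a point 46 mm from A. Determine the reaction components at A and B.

Moments about A: B_y·203 − 730·120 − 500·46 = 0 → B_y = 110600/203 = 544.828 ≈ 544.8 N.
ΣF_y = 0: A_y + 544.828 − 730 − 500 = 0 → A_y = 685.2 N.
ΣF_x = 0: no horizontal applied forces, so A_x = 0.

A_x = 0, A_y = 685.2 N, B_y = 544.8 N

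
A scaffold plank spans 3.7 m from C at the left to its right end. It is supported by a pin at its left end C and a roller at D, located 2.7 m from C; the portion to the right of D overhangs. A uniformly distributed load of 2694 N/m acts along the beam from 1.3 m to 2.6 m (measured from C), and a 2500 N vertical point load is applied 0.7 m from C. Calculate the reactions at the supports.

Resultant of the distributed load: 2694 × 1.3 = 3502.2 N at 1.95 m from C.
Taking moments about C: D_y·2.7 − (2694·1.3)·1.95 − 2500·0.7 = 0 → D_y = 8579.29/2.7 = 3177.51 ≈ 3178 N.
ΣF_y = 0: C_y + 3177.51 − 2694·1.3 − 2500 = 0 → C_y = 2825 N.
ΣF_x = 0: no horizontal applied forces, so C_x = 0.

C_x = 0, C_y = 2825 N, D_y = 3178 N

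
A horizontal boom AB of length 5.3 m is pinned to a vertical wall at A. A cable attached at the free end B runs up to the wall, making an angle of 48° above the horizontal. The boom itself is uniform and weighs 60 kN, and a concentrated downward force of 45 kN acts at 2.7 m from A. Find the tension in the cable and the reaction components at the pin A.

ΣM about A: T·sin48°·5.3 − 60·2.65 − 45·2.7 = 0 → T = 280.5/(5.3·0.743145) = 71.217 ≈ 71.22 kN.
ΣF_x = 0: A_x − T·cos48° = 0 → A_x = 71.217 × 0.669131 = 47.65 kN.
ΣF_y = 0: A_y + T·sin48° − 60 − 45 = 0 → A_y = 105 − 71.217 × 0.743145 = 52.08 kN.

T = 71.22 kN, A_x = 47.65 kN, A_y = 52.08 kN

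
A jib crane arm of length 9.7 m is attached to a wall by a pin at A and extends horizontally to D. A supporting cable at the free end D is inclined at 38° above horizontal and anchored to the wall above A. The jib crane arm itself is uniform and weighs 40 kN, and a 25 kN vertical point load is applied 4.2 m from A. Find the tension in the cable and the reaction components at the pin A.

T = 50.07 kN, A_x = 39.45 kN, A_y = 34.18 kN

ΣM about A: T·sin38°·9.7 − 40·4.85 − 25·4.2 = 0 → T = 299/(9.7·0.615661) = 50.0677 ≈ 50.07 kN.
ΣF_x = 0: A_x − T·cos38° = 0 → A_x = 50.0677 × 0.788011 = 39.45 kN.
ΣF_y = 0: A_y + T·sin38° − 40 − 25 = 0 → A_y = 65 − 50.0677 × 0.615661 = 34.18 kN.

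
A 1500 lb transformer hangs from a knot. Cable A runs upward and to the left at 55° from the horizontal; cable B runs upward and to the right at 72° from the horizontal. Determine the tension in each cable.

ΣF_x = 0: −T_A·cos55° + T_B·cos72° = 0 → T_B = 1.85613·T_A.
ΣF_y = 0: T_A·sin55° + T_B·sin72° = 1500.
Substitute: T_A·(0.819152 + 1.85613·0.951057) = 1500 → T_A = 580.397 ≈ 580.4 lb.
Then T_B = 1.85613 × 580.397 = 1077 lb.

T_A = 580.4 lb, T_B = 1077 lb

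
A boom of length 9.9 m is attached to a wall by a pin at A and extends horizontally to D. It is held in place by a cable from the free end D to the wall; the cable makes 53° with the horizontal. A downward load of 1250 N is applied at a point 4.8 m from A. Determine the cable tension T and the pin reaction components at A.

ΣM about A: T·sin53°·9.9 − 1250·4.8 = 0 → T = 6000/(9.9·0.798636) = 758.87 ≈ 758.9 N.
ΣF_x = 0: A_x − T·cos53° = 0 → A_x = 758.87 × 0.601815 = 456.7 N.
ΣF_y = 0: A_y + T·sin53° − 1250 = 0 → A_y = 1250 − 758.87 × 0.798636 = 643.9 N.

T = 758.9 N, A_x = 456.7 N, A_y = 643.9 N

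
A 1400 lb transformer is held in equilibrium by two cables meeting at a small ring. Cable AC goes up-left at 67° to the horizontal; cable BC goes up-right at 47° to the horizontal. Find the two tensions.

ΣF_x = 0: −T_AC·cos67° + T_BC·cos47° = 0 → T_BC = 0.572921·T_AC.
ΣF_y = 0: T_AC·sin67° + T_BC·sin47° = 1400.
Substitute: T_AC·(0.920505 + 0.572921·0.731354) = 1400 → T_AC = 1045.16 ≈ 1045 lb.
Then T_BC = 0.572921 × 1045.16 = 598.8 lb.

T_AC = 1045 lb, T_BC = 598.8 lb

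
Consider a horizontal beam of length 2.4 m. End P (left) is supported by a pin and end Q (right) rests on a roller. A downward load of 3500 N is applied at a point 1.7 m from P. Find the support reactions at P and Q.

P_x = 0, P_y = 1021 N, Q_y = 2479 N

Taking moments about P: Q_y·2.4 − 3500·1.7 = 0 → Q_y = 5950/2.4 = 2479.17 ≈ 2479 N.
ΣF_y = 0: P_y + 2479.17 − 3500 = 0 → P_y = 1021 N.
ΣF_x = 0: no horizontal applied forces, so P_x = 0.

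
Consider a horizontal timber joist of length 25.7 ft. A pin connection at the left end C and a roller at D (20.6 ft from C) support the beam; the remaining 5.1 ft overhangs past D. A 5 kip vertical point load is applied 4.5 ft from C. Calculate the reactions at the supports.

Taking moments about C: D_y·20.6 − 5·4.5 = 0 → D_y = 22.5/20.6 = 1.09223 ≈ 1.092 kip.
ΣF_y = 0: C_y + 1.09223 − 5 = 0 → C_y = 3.908 kip.
ΣF_x = 0: no horizontal applied forces, so C_x = 0.

C_x = 0, C_y = 3.908 kip, D_y = 1.092 kip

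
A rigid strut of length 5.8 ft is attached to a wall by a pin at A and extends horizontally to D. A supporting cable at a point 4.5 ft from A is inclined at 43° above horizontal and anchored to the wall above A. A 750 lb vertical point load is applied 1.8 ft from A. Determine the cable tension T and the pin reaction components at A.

T = 439.9 lb, A_x = 321.7 lb, A_y = 450.0 lb

ΣM about A: T·sin43°·4.5 − 750·1.8 = 0 → T = 1350/(4.5·0.681998) = 439.884 ≈ 439.9 lb.
ΣF_x = 0: A_x − T·cos43° = 0 → A_x = 439.884 × 0.731354 = 321.7 lb.
ΣF_y = 0: A_y + T·sin43° − 750 = 0 → A_y = 750 − 439.884 × 0.681998 = 450.0 lb.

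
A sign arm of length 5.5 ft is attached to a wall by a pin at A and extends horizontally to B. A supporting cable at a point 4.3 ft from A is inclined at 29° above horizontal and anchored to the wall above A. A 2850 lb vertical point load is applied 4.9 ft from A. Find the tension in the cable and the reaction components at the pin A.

T = 6699 lb, A_x = 5859 lb, A_y = -397.7 lb

ΣM about A: T·sin29°·4.3 − 2850·4.9 = 0 → T = 13965/(4.3·0.48481) = 6698.86 ≈ 6699 lb.
ΣF_x = 0: A_x − T·cos29° = 0 → A_x = 6698.86 × 0.87462 = 5859 lb.
ΣF_y = 0: A_y + T·sin29° − 2850 = 0 → A_y = 2850 − 6698.86 × 0.48481 = -397.7 lb.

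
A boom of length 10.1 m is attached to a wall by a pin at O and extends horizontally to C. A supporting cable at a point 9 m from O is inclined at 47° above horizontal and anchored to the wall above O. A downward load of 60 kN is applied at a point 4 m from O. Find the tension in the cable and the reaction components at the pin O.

ΣM about O: T·sin47°·9 − 60·4 = 0 → T = 240/(9·0.731354) = 36.4621 ≈ 36.46 kN.
ΣF_x = 0: O_x − T·cos47° = 0 → O_x = 36.4621 × 0.681998 = 24.87 kN.
ΣF_y = 0: O_y + T·sin47° − 60 = 0 → O_y = 60 − 36.4621 × 0.731354 = 33.33 kN.

T = 36.46 kN, O_x = 24.87 kN, O_y = 33.33 kN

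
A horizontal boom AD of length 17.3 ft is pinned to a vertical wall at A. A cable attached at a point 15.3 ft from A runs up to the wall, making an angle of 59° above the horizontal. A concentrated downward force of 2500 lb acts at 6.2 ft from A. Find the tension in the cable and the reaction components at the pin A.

T = 1182 lb, A_x = 608.7 lb, A_y = 1487 lb

ΣM about A: T·sin59°·15.3 − 2500·6.2 = 0 → T = 15500/(15.3·0.857167) = 1181.88 ≈ 1182 lb.
ΣF_x = 0: A_x − T·cos59° = 0 → A_x = 1181.88 × 0.515038 = 608.7 lb.
ΣF_y = 0: A_y + T·sin59° − 2500 = 0 → A_y = 2500 − 1181.88 × 0.857167 = 1487 lb.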